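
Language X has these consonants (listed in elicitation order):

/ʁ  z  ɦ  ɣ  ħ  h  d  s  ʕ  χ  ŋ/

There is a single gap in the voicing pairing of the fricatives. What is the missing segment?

/x/

place of articulation  voiceless  voiced  
alveolar          s         z       
velar             —         ɣ       
uvular            χ         ʁ       
pharyngeal        ħ         ʕ       
glottal           h         ɦ       
The velar row has no voiceless member, so the gap is the voiceless velar fricative /x/.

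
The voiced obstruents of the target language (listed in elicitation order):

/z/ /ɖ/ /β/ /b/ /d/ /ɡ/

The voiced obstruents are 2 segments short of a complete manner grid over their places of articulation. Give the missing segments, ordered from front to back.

place of articulation  stop      fricative
bilabial          b         β       
alveolar          d         z       
retroflex         ɖ         —       
velar             ɡ         —       
Gaps, from front to back: retroflex lacks fricative (/ʐ/); velar lacks fricative (/ɣ/).

/ʐ/, /ɣ/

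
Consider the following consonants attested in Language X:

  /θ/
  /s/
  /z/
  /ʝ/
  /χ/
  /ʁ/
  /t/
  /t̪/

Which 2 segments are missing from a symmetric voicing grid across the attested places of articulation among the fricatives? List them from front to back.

dental: voiceless /θ/, voiced —.
alveolar: voiceless /s/, voiced /z/.
palatal: voiceless —, voiced /ʝ/.
uvular: voiceless /χ/, voiced /ʁ/.
Gaps, from front to back: dental lacks voiced (/ð/); palatal lacks voiceless (/ç/).

/ð/, /ç/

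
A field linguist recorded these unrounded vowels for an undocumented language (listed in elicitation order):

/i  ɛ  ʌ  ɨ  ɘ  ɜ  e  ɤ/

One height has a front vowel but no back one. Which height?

high: front /i/, central /ɨ/, back —.
high-mid: front /e/, central /ɘ/, back /ɤ/.
low-mid: front /ɛ/, central /ɜ/, back /ʌ/.
Every height has a back member except high, where /ɯ/ would be expected.

high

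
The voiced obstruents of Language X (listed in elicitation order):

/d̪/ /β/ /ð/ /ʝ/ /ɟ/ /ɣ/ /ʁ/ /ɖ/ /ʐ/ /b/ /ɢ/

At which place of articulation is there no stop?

bilabial: stop /b/, fricative /β/.
dental: stop /d̪/, fricative /ð/.
retroflex: stop /ɖ/, fricative /ʐ/.
palatal: stop /ɟ/, fricative /ʝ/.
velar: stop —, fricative /ɣ/.
uvular: stop /ɢ/, fricative /ʁ/.
Every place of articulation has a stop member except velar, where /ɡ/ would be expected.

velar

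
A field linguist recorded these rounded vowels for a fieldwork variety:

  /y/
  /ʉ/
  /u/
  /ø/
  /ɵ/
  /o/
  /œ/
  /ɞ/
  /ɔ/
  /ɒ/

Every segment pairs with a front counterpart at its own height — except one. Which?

/ɒ/

High: /y/ ~ /ʉ/ ~ /u/
High-mid: /ø/ ~ /ɵ/ ~ /o/
Low-mid: /œ/ ~ /ɞ/ ~ /ɔ/
Low: only /ɒ/ (back); no front partner.
So /ɒ/ is the unpaired segment.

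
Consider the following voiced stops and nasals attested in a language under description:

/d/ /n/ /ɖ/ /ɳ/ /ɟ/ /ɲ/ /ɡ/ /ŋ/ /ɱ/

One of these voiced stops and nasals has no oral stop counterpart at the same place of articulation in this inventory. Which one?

Alveolar: /d/ ~ /n/
Retroflex: /ɖ/ ~ /ɳ/
Palatal: /ɟ/ ~ /ɲ/
Velar: /ɡ/ ~ /ŋ/
Labiodental: only /ɱ/ (nasal); no oral stop partner.
So /ɱ/ is the unpaired segment.

/ɱ/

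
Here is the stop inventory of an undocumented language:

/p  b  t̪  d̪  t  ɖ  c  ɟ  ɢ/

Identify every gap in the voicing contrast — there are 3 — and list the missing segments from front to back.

Voiceless: /p/ (bilabial), /t̪/ (dental), /t/ (alveolar), /c/ (palatal).
Voiced: /b/ (bilabial), /d̪/ (dental), /ɖ/ (retroflex), /ɟ/ (palatal), /ɢ/ (uvular).
Gaps, from front to back: alveolar lacks voiced (/d/); retroflex lacks voiceless (/ʈ/); uvular lacks voiceless (/q/).

/d/, /ʈ/, /q/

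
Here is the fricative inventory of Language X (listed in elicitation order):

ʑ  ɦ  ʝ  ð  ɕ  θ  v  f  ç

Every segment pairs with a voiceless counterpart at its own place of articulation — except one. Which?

Labiodental: /f/ ~ /v/
Dental: /θ/ ~ /ð/
Alveolo-palatal: /ɕ/ ~ /ʑ/
Palatal: /ç/ ~ /ʝ/
Glottal: only /ɦ/ (voiced); no voiceless partner.
So /ɦ/ is the unpaired segment.

/ɦ/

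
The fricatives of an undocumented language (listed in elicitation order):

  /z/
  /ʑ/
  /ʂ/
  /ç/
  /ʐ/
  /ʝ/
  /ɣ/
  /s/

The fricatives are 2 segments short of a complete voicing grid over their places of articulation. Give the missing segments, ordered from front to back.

alveolar: voiceless /s/, voiced /z/.
retroflex: voiceless /ʂ/, voiced /ʐ/.
alveolo-palatal: voiceless —, voiced /ʑ/.
palatal: voiceless /ç/, voiced /ʝ/.
velar: voiceless —, voiced /ɣ/.
Gaps, from front to back: alveolo-palatal lacks voiceless (/ɕ/); velar lacks voiceless (/x/).

/ɕ/, /x/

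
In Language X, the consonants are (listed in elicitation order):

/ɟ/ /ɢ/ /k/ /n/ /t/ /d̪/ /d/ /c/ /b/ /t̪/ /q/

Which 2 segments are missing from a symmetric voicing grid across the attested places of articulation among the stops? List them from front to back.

place of articulation  voiceless  voiced  
bilabial          —         b       
dental            t̪        d̪      
alveolar          t         d       
palatal           c         ɟ       
velar             k         —       
uvular            q         ɢ       
Gaps, from front to back: bilabial lacks voiceless (/p/); velar lacks voiced (/ɡ/).

/p/, /ɡ/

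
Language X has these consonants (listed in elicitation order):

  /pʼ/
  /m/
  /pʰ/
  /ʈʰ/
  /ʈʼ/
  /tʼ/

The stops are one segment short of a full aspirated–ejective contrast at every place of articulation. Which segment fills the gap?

/tʰ/

place of articulation  aspirated  ejective
bilabial          pʰ        pʼ      
alveolar          —         tʼ      
retroflex         ʈʰ        ʈʼ      
The alveolar row has no aspirated member, so the gap is the aspirated alveolar stop /tʰ/.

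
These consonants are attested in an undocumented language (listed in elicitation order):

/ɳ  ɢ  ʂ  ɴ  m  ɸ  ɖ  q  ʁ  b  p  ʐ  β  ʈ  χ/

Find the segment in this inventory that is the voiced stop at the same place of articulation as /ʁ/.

/ɢ/

/ʁ/ is a voiced uvular fricative.
The voiced stop at the same place is a voiced uvular stop — in this inventory, /ɢ/.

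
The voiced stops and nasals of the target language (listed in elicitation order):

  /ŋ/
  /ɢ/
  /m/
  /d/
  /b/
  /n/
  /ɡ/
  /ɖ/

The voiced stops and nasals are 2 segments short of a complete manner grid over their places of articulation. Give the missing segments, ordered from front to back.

/ɳ/, /ɴ/

Oral stop: /b/ (bilabial), /d/ (alveolar), /ɖ/ (retroflex), /ɡ/ (velar), /ɢ/ (uvular).
Nasal: /m/ (bilabial), /n/ (alveolar), /ŋ/ (velar).
Gaps, from front to back: retroflex lacks nasal (/ɳ/); uvular lacks nasal (/ɴ/).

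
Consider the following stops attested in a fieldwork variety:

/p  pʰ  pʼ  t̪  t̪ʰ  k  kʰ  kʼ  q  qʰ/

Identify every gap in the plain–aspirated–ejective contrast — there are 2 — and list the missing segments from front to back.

place of articulation  plain     aspirated  ejective
bilabial          p         pʰ        pʼ      
dental            t̪        t̪ʰ       —       
velar             k         kʰ        kʼ      
uvular            q         qʰ        —       
Gaps, from front to back: dental lacks ejective (/t̪ʼ/); uvular lacks ejective (/qʼ/).

/t̪ʼ/, /qʼ/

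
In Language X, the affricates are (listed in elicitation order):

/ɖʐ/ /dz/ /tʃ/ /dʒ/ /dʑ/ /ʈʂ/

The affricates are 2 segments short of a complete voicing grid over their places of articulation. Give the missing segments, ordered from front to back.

/ts/, /tɕ/

Voiceless: /tʃ/ (postalveolar), /ʈʂ/ (retroflex).
Voiced: /dz/ (alveolar), /dʒ/ (postalveolar), /ɖʐ/ (retroflex), /dʑ/ (alveolo-palatal).
Gaps, from front to back: alveolar lacks voiceless (/ts/); alveolo-palatal lacks voiceless (/tɕ/).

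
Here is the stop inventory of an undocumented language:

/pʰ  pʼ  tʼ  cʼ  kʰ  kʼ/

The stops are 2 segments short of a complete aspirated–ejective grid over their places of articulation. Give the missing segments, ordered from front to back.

place of articulation  aspirated  ejective
bilabial          pʰ        pʼ      
alveolar          —         tʼ      
palatal           —         cʼ      
velar             kʰ        kʼ      
Gaps, from front to back: alveolar lacks aspirated (/tʰ/); palatal lacks aspirated (/cʰ/).

/tʰ/, /cʰ/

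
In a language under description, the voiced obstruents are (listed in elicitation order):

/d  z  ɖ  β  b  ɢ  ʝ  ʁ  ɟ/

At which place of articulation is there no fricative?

retroflex

place of articulation  stop      fricative
bilabial          b         β       
alveolar          d         z       
retroflex         ɖ         —       
palatal           ɟ         ʝ       
uvular            ɢ         ʁ       
Every place of articulation has a fricative member except retroflex, where /ʐ/ would be expected.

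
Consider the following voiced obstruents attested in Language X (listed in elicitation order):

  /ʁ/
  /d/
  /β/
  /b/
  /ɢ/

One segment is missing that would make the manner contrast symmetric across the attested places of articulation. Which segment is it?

Stop: /b/ (bilabial), /d/ (alveolar), /ɢ/ (uvular).
Fricative: /β/ (bilabial), /ʁ/ (uvular).
The alveolar row has no fricative member, so the gap is the alveolar fricative /z/.

/z/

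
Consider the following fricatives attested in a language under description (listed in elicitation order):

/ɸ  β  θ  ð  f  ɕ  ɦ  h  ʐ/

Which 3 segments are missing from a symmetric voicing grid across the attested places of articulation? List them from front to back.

/v/, /ʂ/, /ʑ/

bilabial: voiceless /ɸ/, voiced /β/.
labiodental: voiceless /f/, voiced —.
dental: voiceless /θ/, voiced /ð/.
retroflex: voiceless —, voiced /ʐ/.
alveolo-palatal: voiceless /ɕ/, voiced —.
glottal: voiceless /h/, voiced /ɦ/.
Gaps, from front to back: labiodental lacks voiced (/v/); retroflex lacks voiceless (/ʂ/); alveolo-palatal lacks voiced (/ʑ/).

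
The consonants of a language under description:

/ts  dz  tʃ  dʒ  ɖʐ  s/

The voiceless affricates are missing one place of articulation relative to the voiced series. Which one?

retroflex

Voiceless: /ts/ (alveolar), /tʃ/ (postalveolar).
Voiced: /dz/ (alveolar), /dʒ/ (postalveolar), /ɖʐ/ (retroflex).
Every place of articulation has a voiceless member except retroflex, where /ʈʂ/ would be expected.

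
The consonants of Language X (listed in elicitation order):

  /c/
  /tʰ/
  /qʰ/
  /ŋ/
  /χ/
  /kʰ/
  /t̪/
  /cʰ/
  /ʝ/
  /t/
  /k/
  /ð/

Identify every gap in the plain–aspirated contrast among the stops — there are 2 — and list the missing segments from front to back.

/t̪ʰ/, /q/

dental: plain /t̪/, aspirated —.
alveolar: plain /t/, aspirated /tʰ/.
palatal: plain /c/, aspirated /cʰ/.
velar: plain /k/, aspirated /kʰ/.
uvular: plain —, aspirated /qʰ/.
Gaps, from front to back: dental lacks aspirated (/t̪ʰ/); uvular lacks plain (/q/).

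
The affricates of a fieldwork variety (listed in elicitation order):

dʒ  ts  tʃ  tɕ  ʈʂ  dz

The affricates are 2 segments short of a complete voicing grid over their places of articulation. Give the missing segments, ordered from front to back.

alveolar: voiceless /ts/, voiced /dz/.
postalveolar: voiceless /tʃ/, voiced /dʒ/.
retroflex: voiceless /ʈʂ/, voiced —.
alveolo-palatal: voiceless /tɕ/, voiced —.
Gaps, from front to back: retroflex lacks voiced (/ɖʐ/); alveolo-palatal lacks voiced (/dʑ/).

/ɖʐ/, /dʑ/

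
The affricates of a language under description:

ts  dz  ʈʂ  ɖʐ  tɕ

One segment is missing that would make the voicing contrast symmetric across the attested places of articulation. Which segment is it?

Voiceless: /ts/ (alveolar), /ʈʂ/ (retroflex), /tɕ/ (alveolo-palatal).
Voiced: /dz/ (alveolar), /ɖʐ/ (retroflex).
The alveolo-palatal row has no voiced member, so the gap is the voiced alveolo-palatal affricate /dʑ/.

/dʑ/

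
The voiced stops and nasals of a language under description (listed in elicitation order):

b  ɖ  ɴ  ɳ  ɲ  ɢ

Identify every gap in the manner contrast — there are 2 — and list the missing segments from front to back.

/m/, /ɟ/

Oral stop: /b/ (bilabial), /ɖ/ (retroflex), /ɢ/ (uvular).
Nasal: /ɳ/ (retroflex), /ɲ/ (palatal), /ɴ/ (uvular).
Gaps, from front to back: bilabial lacks nasal (/m/); palatal lacks oral stop (/ɟ/).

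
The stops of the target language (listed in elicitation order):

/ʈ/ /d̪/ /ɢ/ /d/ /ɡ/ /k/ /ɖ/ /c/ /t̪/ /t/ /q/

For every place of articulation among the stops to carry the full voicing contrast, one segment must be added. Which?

place of articulation  voiceless  voiced  
dental            t̪        d̪      
alveolar          t         d       
retroflex         ʈ         ɖ       
palatal           c         —       
velar             k         ɡ       
uvular            q         ɢ       
The palatal row has no voiced member, so the gap is the voiced palatal stop /ɟ/.

/ɟ/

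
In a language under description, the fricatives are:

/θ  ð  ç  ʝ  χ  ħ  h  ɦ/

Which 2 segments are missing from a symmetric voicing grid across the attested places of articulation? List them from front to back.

/ʁ/, /ʕ/

place of articulation  voiceless  voiced  
dental            θ         ð       
palatal           ç         ʝ       
uvular            χ         —       
pharyngeal        ħ         —       
glottal           h         ɦ       
Gaps, from front to back: uvular lacks voiced (/ʁ/); pharyngeal lacks voiced (/ʕ/).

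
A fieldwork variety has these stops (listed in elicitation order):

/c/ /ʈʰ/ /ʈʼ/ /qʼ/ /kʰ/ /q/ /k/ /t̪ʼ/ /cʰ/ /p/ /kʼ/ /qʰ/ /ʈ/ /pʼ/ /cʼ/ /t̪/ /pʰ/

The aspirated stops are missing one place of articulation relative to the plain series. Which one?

Plain: /p/ (bilabial), /t̪/ (dental), /ʈ/ (retroflex), /c/ (palatal), /k/ (velar), /q/ (uvular).
Aspirated: /pʰ/ (bilabial), /ʈʰ/ (retroflex), /cʰ/ (palatal), /kʰ/ (velar), /qʰ/ (uvular).
Ejective: /pʼ/ (bilabial), /t̪ʼ/ (dental), /ʈʼ/ (retroflex), /cʼ/ (palatal), /kʼ/ (velar), /qʼ/ (uvular).
Every place of articulation has an aspirated member except dental, where /t̪ʰ/ would be expected.

dental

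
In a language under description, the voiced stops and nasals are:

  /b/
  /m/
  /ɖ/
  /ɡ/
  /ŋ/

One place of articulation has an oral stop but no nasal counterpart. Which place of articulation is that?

Oral stop: /b/ (bilabial), /ɖ/ (retroflex), /ɡ/ (velar).
Nasal: /m/ (bilabial), /ŋ/ (velar).
Every place of articulation has a nasal member except retroflex, where /ɳ/ would be expected.

retroflex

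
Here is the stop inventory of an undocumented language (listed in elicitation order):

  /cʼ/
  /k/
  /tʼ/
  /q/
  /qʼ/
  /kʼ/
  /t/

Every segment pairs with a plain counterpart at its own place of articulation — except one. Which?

/cʼ/

Alveolar: /t/ ~ /tʼ/
Velar: /k/ ~ /kʼ/
Uvular: /q/ ~ /qʼ/
Palatal: only /cʼ/ (ejective); no plain partner.
So /cʼ/ is the unpaired segment.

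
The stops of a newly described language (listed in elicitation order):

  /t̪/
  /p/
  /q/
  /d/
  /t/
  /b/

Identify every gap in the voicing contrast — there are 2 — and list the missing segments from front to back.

/d̪/, /ɢ/

place of articulation  voiceless  voiced  
bilabial          p         b       
dental            t̪        —       
alveolar          t         d       
uvular            q         —       
Gaps, from front to back: dental lacks voiced (/d̪/); uvular lacks voiced (/ɢ/).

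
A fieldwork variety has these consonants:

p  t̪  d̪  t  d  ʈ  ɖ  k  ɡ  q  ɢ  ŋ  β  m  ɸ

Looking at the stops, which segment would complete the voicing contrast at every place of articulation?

/b/

bilabial: voiceless /p/, voiced —.
dental: voiceless /t̪/, voiced /d̪/.
alveolar: voiceless /t/, voiced /d/.
retroflex: voiceless /ʈ/, voiced /ɖ/.
velar: voiceless /k/, voiced /ɡ/.
uvular: voiceless /q/, voiced /ɢ/.
The bilabial row has no voiced member, so the gap is the voiced bilabial stop /b/.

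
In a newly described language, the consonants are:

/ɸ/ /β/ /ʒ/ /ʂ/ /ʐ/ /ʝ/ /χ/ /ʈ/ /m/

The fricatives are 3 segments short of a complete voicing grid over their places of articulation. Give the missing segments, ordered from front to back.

Voiceless: /ɸ/ (bilabial), /ʂ/ (retroflex), /χ/ (uvular).
Voiced: /β/ (bilabial), /ʒ/ (postalveolar), /ʐ/ (retroflex), /ʝ/ (palatal).
Gaps, from front to back: postalveolar lacks voiceless (/ʃ/); palatal lacks voiceless (/ç/); uvular lacks voiced (/ʁ/).

/ʃ/, /ç/, /ʁ/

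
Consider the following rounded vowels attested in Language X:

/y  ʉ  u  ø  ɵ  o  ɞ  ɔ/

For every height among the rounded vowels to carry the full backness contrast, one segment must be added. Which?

high: front /y/, central /ʉ/, back /u/.
high-mid: front /ø/, central /ɵ/, back /o/.
low-mid: front —, central /ɞ/, back /ɔ/.
The low-mid row has no front member, so the gap is the low-mid front rounded vowel /œ/.

/œ/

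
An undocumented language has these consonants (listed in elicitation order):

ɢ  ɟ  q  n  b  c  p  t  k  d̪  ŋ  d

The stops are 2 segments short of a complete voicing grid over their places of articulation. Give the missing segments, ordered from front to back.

bilabial: voiceless /p/, voiced /b/.
dental: voiceless —, voiced /d̪/.
alveolar: voiceless /t/, voiced /d/.
palatal: voiceless /c/, voiced /ɟ/.
velar: voiceless /k/, voiced —.
uvular: voiceless /q/, voiced /ɢ/.
Gaps, from front to back: dental lacks voiceless (/t̪/); velar lacks voiced (/ɡ/).

/t̪/, /ɡ/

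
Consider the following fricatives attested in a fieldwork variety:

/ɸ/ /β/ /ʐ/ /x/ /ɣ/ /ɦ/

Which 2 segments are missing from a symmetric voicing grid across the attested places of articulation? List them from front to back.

place of articulation  voiceless  voiced  
bilabial          ɸ         β       
retroflex         —         ʐ       
velar             x         ɣ       
glottal           —         ɦ       
Gaps, from front to back: retroflex lacks voiceless (/ʂ/); glottal lacks voiceless (/h/).

/ʂ/, /h/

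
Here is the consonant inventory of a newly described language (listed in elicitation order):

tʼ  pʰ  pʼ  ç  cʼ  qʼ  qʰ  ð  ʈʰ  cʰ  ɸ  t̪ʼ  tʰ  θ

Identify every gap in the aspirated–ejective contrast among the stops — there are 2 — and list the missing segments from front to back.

bilabial: aspirated /pʰ/, ejective /pʼ/.
dental: aspirated —, ejective /t̪ʼ/.
alveolar: aspirated /tʰ/, ejective /tʼ/.
retroflex: aspirated /ʈʰ/, ejective —.
palatal: aspirated /cʰ/, ejective /cʼ/.
uvular: aspirated /qʰ/, ejective /qʼ/.
Gaps, from front to back: dental lacks aspirated (/t̪ʰ/); retroflex lacks ejective (/ʈʼ/).

/t̪ʰ/, /ʈʼ/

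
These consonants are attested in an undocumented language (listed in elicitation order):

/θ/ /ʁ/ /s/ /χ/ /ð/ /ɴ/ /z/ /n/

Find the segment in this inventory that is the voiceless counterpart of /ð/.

/θ/

/ð/ is a voiced dental fricative.
The voiceless counterpart is a voiceless dental fricative — in this inventory, /θ/.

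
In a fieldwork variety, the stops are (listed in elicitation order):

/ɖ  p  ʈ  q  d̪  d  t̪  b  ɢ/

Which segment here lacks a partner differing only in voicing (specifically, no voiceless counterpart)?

Bilabial: /p/ ~ /b/
Dental: /t̪/ ~ /d̪/
Retroflex: /ʈ/ ~ /ɖ/
Uvular: /q/ ~ /ɢ/
Alveolar: only /d/ (voiced); no voiceless partner.
So /d/ is the unpaired segment.

/d/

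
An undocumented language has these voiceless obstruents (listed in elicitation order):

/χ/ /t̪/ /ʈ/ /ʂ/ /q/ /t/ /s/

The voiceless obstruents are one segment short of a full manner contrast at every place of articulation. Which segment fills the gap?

place of articulation  stop      fricative
dental            t̪        —       
alveolar          t         s       
retroflex         ʈ         ʂ       
uvular            q         χ       
The dental row has no fricative member, so the gap is the dental fricative /θ/.

/θ/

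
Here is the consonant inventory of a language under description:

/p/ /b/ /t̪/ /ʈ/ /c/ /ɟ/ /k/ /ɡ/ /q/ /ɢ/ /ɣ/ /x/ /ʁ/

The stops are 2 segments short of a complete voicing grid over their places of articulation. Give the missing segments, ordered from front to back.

/d̪/, /ɖ/

place of articulation  voiceless  voiced  
bilabial          p         b       
dental            t̪        —       
retroflex         ʈ         —       
palatal           c         ɟ       
velar             k         ɡ       
uvular            q         ɢ       
Gaps, from front to back: dental lacks voiced (/d̪/); retroflex lacks voiced (/ɖ/).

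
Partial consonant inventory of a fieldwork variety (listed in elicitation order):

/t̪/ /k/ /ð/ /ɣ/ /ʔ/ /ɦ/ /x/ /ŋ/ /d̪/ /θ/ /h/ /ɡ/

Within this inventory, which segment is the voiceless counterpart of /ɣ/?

/x/

/ɣ/ is a voiced velar fricative.
The voiceless counterpart is a voiceless velar fricative — in this inventory, /x/.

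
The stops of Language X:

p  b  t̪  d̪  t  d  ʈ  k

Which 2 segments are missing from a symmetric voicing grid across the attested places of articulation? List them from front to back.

/ɖ/, /ɡ/

Voiceless: /p/ (bilabial), /t̪/ (dental), /t/ (alveolar), /ʈ/ (retroflex), /k/ (velar).
Voiced: /b/ (bilabial), /d̪/ (dental), /d/ (alveolar).
Gaps, from front to back: retroflex lacks voiced (/ɖ/); velar lacks voiced (/ɡ/).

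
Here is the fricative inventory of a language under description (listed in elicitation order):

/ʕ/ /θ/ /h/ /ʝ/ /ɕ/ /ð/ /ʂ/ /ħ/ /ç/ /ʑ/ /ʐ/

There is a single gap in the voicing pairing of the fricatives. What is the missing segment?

dental: voiceless /θ/, voiced /ð/.
retroflex: voiceless /ʂ/, voiced /ʐ/.
alveolo-palatal: voiceless /ɕ/, voiced /ʑ/.
palatal: voiceless /ç/, voiced /ʝ/.
pharyngeal: voiceless /ħ/, voiced /ʕ/.
glottal: voiceless /h/, voiced —.
The glottal row has no voiced member, so the gap is the voiced glottal fricative /ɦ/.

/ɦ/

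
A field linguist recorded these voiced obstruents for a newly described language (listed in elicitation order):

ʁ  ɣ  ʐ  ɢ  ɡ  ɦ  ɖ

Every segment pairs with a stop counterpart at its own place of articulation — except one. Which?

/ɦ/

Retroflex: /ɖ/ ~ /ʐ/
Velar: /ɡ/ ~ /ɣ/
Uvular: /ɢ/ ~ /ʁ/
Glottal: only /ɦ/ (fricative); no stop partner.
So /ɦ/ is the unpaired segment.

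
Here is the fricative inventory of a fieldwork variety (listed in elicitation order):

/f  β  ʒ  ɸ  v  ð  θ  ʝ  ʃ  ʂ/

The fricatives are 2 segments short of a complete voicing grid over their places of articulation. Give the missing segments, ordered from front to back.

Voiceless: /ɸ/ (bilabial), /f/ (labiodental), /θ/ (dental), /ʃ/ (postalveolar), /ʂ/ (retroflex).
Voiced: /β/ (bilabial), /v/ (labiodental), /ð/ (dental), /ʒ/ (postalveolar), /ʝ/ (palatal).
Gaps, from front to back: retroflex lacks voiced (/ʐ/); palatal lacks voiceless (/ç/).

/ʐ/, /ç/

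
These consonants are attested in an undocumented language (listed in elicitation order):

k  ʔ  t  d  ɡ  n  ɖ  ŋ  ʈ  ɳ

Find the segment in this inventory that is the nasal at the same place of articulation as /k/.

/k/ is a voiceless velar stop.
The nasal at the same place is a velar nasal — in this inventory, /ŋ/.

/ŋ/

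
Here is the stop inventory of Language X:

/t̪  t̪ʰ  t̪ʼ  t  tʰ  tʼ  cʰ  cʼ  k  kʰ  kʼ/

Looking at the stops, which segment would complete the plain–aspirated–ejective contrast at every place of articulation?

place of articulation  plain     aspirated  ejective
dental            t̪        t̪ʰ       t̪ʼ     
alveolar          t         tʰ        tʼ      
palatal           —         cʰ        cʼ      
velar             k         kʰ        kʼ      
The palatal row has no plain member, so the gap is the plain palatal stop /c/.

/c/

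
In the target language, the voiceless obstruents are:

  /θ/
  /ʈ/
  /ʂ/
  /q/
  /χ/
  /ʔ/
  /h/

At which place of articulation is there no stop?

dental

place of articulation  stop      fricative
dental            —         θ       
retroflex         ʈ         ʂ       
uvular            q         χ       
glottal           ʔ         h       
Every place of articulation has a stop member except dental, where /t̪/ would be expected.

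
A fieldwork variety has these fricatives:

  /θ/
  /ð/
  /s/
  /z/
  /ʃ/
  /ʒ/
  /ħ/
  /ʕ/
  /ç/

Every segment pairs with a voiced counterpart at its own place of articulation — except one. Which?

Dental: /θ/ ~ /ð/
Alveolar: /s/ ~ /z/
Postalveolar: /ʃ/ ~ /ʒ/
Pharyngeal: /ħ/ ~ /ʕ/
Palatal: only /ç/ (voiceless); no voiced partner.
So /ç/ is the unpaired segment.

/ç/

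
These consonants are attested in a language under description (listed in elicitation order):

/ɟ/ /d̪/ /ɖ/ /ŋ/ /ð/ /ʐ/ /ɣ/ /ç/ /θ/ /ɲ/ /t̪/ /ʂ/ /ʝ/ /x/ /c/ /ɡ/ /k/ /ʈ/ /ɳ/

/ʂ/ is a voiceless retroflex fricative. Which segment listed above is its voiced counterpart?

The voiced counterpart is a voiced retroflex fricative — in this inventory, /ʐ/.

/ʐ/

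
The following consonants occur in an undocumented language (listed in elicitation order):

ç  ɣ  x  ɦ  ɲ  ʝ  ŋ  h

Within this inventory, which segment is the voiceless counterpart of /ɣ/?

/x/

/ɣ/ is a voiced velar fricative.
The voiceless counterpart is a voiceless velar fricative — in this inventory, /x/.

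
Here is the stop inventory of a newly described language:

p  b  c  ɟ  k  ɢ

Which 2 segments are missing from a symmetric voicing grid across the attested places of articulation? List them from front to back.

bilabial: voiceless /p/, voiced /b/.
palatal: voiceless /c/, voiced /ɟ/.
velar: voiceless /k/, voiced —.
uvular: voiceless —, voiced /ɢ/.
Gaps, from front to back: velar lacks voiced (/ɡ/); uvular lacks voiceless (/q/).

/ɡ/, /q/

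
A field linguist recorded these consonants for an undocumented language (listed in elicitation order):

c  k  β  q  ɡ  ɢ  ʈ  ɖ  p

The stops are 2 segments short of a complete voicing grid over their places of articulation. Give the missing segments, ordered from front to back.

bilabial: voiceless /p/, voiced —.
retroflex: voiceless /ʈ/, voiced /ɖ/.
palatal: voiceless /c/, voiced —.
velar: voiceless /k/, voiced /ɡ/.
uvular: voiceless /q/, voiced /ɢ/.
Gaps, from front to back: bilabial lacks voiced (/b/); palatal lacks voiced (/ɟ/).

/b/, /ɟ/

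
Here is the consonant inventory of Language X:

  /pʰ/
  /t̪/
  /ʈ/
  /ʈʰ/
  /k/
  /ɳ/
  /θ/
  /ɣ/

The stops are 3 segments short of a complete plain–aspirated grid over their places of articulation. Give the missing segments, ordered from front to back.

/p/, /t̪ʰ/, /kʰ/

bilabial: plain —, aspirated /pʰ/.
dental: plain /t̪/, aspirated —.
retroflex: plain /ʈ/, aspirated /ʈʰ/.
velar: plain /k/, aspirated —.
Gaps, from front to back: bilabial lacks plain (/p/); dental lacks aspirated (/t̪ʰ/); velar lacks aspirated (/kʰ/).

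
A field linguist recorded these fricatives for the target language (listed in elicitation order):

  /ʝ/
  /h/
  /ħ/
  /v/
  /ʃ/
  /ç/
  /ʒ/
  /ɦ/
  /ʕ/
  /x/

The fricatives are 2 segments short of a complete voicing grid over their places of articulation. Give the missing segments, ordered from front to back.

/f/, /ɣ/

labiodental: voiceless —, voiced /v/.
postalveolar: voiceless /ʃ/, voiced /ʒ/.
palatal: voiceless /ç/, voiced /ʝ/.
velar: voiceless /x/, voiced —.
pharyngeal: voiceless /ħ/, voiced /ʕ/.
glottal: voiceless /h/, voiced /ɦ/.
Gaps, from front to back: labiodental lacks voiceless (/f/); velar lacks voiced (/ɣ/).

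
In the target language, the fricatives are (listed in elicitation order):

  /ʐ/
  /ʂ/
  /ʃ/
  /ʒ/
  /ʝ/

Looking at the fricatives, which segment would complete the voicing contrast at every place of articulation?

/ç/

postalveolar: voiceless /ʃ/, voiced /ʒ/.
retroflex: voiceless /ʂ/, voiced /ʐ/.
palatal: voiceless —, voiced /ʝ/.
The palatal row has no voiceless member, so the gap is the voiceless palatal fricative /ç/.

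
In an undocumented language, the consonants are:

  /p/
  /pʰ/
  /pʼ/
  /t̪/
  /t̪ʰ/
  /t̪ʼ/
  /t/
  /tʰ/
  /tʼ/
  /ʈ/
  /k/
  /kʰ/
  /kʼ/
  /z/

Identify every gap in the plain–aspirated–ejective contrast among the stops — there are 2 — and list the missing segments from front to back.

place of articulation  plain     aspirated  ejective
bilabial          p         pʰ        pʼ      
dental            t̪        t̪ʰ       t̪ʼ     
alveolar          t         tʰ        tʼ      
retroflex         ʈ         —         —       
velar             k         kʰ        kʼ      
Gaps, from front to back: retroflex lacks aspirated (/ʈʰ/); retroflex lacks ejective (/ʈʼ/).

/ʈʰ/, /ʈʼ/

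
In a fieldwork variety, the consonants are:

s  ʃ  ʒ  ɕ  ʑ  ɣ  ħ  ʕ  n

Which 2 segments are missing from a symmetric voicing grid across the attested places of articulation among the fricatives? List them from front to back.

Voiceless: /s/ (alveolar), /ʃ/ (postalveolar), /ɕ/ (alveolo-palatal), /ħ/ (pharyngeal).
Voiced: /ʒ/ (postalveolar), /ʑ/ (alveolo-palatal), /ɣ/ (velar), /ʕ/ (pharyngeal).
Gaps, from front to back: alveolar lacks voiced (/z/); velar lacks voiceless (/x/).

/z/, /x/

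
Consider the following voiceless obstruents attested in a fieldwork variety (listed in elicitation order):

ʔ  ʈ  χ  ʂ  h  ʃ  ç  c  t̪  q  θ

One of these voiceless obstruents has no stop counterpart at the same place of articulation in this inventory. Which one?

/ʃ/

Dental: /t̪/ ~ /θ/
Retroflex: /ʈ/ ~ /ʂ/
Palatal: /c/ ~ /ç/
Uvular: /q/ ~ /χ/
Glottal: /ʔ/ ~ /h/
Postalveolar: only /ʃ/ (fricative); no stop partner.
So /ʃ/ is the unpaired segment.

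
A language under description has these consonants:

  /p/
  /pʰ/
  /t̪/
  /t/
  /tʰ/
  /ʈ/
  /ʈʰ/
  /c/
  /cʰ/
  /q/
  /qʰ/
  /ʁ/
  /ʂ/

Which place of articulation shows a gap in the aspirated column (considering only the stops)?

place of articulation  plain     aspirated
bilabial          p         pʰ      
dental            t̪        —       
alveolar          t         tʰ      
retroflex         ʈ         ʈʰ      
palatal           c         cʰ      
uvular            q         qʰ      
Every place of articulation has an aspirated member except dental, where /t̪ʰ/ would be expected.

dental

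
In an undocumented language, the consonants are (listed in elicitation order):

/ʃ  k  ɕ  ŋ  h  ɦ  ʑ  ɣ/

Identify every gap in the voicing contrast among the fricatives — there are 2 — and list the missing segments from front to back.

/ʒ/, /x/

postalveolar: voiceless /ʃ/, voiced —.
alveolo-palatal: voiceless /ɕ/, voiced /ʑ/.
velar: voiceless —, voiced /ɣ/.
glottal: voiceless /h/, voiced /ɦ/.
Gaps, from front to back: postalveolar lacks voiced (/ʒ/); velar lacks voiceless (/x/).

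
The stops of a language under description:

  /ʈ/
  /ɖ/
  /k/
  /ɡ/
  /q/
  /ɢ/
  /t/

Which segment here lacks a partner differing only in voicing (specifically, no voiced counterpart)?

Retroflex: /ʈ/ ~ /ɖ/
Velar: /k/ ~ /ɡ/
Uvular: /q/ ~ /ɢ/
Alveolar: only /t/ (voiceless); no voiced partner.
So /t/ is the unpaired segment.

/t/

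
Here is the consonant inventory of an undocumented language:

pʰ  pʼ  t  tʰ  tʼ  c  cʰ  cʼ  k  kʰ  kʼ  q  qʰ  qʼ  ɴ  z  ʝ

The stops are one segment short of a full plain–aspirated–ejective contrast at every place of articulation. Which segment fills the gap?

bilabial: plain —, aspirated /pʰ/, ejective /pʼ/.
alveolar: plain /t/, aspirated /tʰ/, ejective /tʼ/.
palatal: plain /c/, aspirated /cʰ/, ejective /cʼ/.
velar: plain /k/, aspirated /kʰ/, ejective /kʼ/.
uvular: plain /q/, aspirated /qʰ/, ejective /qʼ/.
The bilabial row has no plain member, so the gap is the plain bilabial stop /p/.

/p/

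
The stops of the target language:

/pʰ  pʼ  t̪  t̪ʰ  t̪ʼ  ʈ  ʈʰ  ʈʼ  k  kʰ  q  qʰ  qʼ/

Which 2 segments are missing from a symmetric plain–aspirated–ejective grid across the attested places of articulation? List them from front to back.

/p/, /kʼ/

Plain: /t̪/ (dental), /ʈ/ (retroflex), /k/ (velar), /q/ (uvular).
Aspirated: /pʰ/ (bilabial), /t̪ʰ/ (dental), /ʈʰ/ (retroflex), /kʰ/ (velar), /qʰ/ (uvular).
Ejective: /pʼ/ (bilabial), /t̪ʼ/ (dental), /ʈʼ/ (retroflex), /qʼ/ (uvular).
Gaps, from front to back: bilabial lacks plain (/p/); velar lacks ejective (/kʼ/).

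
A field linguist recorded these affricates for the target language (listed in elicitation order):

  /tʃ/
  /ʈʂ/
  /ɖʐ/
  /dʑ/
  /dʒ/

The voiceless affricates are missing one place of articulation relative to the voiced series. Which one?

postalveolar: voiceless /tʃ/, voiced /dʒ/.
retroflex: voiceless /ʈʂ/, voiced /ɖʐ/.
alveolo-palatal: voiceless —, voiced /dʑ/.
Every place of articulation has a voiceless member except alveolo-palatal, where /tɕ/ would be expected.

alveolo-palatal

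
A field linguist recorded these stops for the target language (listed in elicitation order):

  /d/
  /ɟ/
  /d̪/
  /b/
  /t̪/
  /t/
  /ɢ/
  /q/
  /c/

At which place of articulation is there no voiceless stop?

bilabial: voiceless —, voiced /b/.
dental: voiceless /t̪/, voiced /d̪/.
alveolar: voiceless /t/, voiced /d/.
palatal: voiceless /c/, voiced /ɟ/.
uvular: voiceless /q/, voiced /ɢ/.
Every place of articulation has a voiceless member except bilabial, where /p/ would be expected.

bilabial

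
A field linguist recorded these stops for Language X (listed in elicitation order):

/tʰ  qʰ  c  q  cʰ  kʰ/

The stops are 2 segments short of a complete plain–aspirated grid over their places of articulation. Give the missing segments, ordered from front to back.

/t/, /k/

place of articulation  plain     aspirated
alveolar          —         tʰ      
palatal           c         cʰ      
velar             —         kʰ      
uvular            q         qʰ      
Gaps, from front to back: alveolar lacks plain (/t/); velar lacks plain (/k/).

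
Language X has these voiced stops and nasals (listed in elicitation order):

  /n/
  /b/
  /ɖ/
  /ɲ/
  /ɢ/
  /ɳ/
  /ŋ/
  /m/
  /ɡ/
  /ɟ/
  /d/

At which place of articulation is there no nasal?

uvular

place of articulation  oral stop  nasal   
bilabial          b         m       
alveolar          d         n       
retroflex         ɖ         ɳ       
palatal           ɟ         ɲ       
velar             ɡ         ŋ       
uvular            ɢ         —       
Every place of articulation has a nasal member except uvular, where /ɴ/ would be expected.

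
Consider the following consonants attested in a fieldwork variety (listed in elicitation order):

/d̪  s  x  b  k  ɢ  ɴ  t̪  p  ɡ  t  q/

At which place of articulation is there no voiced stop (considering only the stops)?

alveolar

Voiceless: /p/ (bilabial), /t̪/ (dental), /t/ (alveolar), /k/ (velar), /q/ (uvular).
Voiced: /b/ (bilabial), /d̪/ (dental), /ɡ/ (velar), /ɢ/ (uvular).
Every place of articulation has a voiced member except alveolar, where /d/ would be expected.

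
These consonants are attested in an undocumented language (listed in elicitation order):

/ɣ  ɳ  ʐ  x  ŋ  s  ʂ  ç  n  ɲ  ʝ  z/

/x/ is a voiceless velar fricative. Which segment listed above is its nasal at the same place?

The nasal at the same place is a velar nasal — in this inventory, /ŋ/.

/ŋ/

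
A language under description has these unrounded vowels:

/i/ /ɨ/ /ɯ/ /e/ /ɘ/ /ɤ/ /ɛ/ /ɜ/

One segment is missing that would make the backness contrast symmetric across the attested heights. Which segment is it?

height            front     central   back    
high              i         ɨ         ɯ       
high-mid          e         ɘ         ɤ       
low-mid           ɛ         ɜ         —       
The low-mid row has no back member, so the gap is the low-mid back unrounded vowel /ʌ/.

/ʌ/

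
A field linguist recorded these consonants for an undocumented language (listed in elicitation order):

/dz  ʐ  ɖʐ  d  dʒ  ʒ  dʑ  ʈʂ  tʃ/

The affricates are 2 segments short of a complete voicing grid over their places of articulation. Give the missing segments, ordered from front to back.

place of articulation  voiceless  voiced  
alveolar          —         dz      
postalveolar      tʃ        dʒ      
retroflex         ʈʂ        ɖʐ      
alveolo-palatal   —         dʑ      
Gaps, from front to back: alveolar lacks voiceless (/ts/); alveolo-palatal lacks voiceless (/tɕ/).

/ts/, /tɕ/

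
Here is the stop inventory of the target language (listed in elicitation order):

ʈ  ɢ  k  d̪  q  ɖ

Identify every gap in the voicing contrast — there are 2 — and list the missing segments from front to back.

Voiceless: /ʈ/ (retroflex), /k/ (velar), /q/ (uvular).
Voiced: /d̪/ (dental), /ɖ/ (retroflex), /ɢ/ (uvular).
Gaps, from front to back: dental lacks voiceless (/t̪/); velar lacks voiced (/ɡ/).

/t̪/, /ɡ/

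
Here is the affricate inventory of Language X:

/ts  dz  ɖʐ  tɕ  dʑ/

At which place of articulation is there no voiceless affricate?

retroflex

alveolar: voiceless /ts/, voiced /dz/.
retroflex: voiceless —, voiced /ɖʐ/.
alveolo-palatal: voiceless /tɕ/, voiced /dʑ/.
Every place of articulation has a voiceless member except retroflex, where /ʈʂ/ would be expected.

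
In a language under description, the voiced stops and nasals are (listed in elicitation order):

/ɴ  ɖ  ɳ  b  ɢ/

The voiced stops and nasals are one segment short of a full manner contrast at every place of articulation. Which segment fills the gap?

/m/

place of articulation  oral stop  nasal   
bilabial          b         —       
retroflex         ɖ         ɳ       
uvular            ɢ         ɴ       
The bilabial row has no nasal member, so the gap is the bilabial nasal /m/.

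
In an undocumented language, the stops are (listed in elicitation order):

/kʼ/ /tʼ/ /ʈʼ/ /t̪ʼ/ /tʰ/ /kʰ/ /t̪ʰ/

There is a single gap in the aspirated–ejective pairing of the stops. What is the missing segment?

dental: aspirated /t̪ʰ/, ejective /t̪ʼ/.
alveolar: aspirated /tʰ/, ejective /tʼ/.
retroflex: aspirated —, ejective /ʈʼ/.
velar: aspirated /kʰ/, ejective /kʼ/.
The retroflex row has no aspirated member, so the gap is the aspirated retroflex stop /ʈʰ/.

/ʈʰ/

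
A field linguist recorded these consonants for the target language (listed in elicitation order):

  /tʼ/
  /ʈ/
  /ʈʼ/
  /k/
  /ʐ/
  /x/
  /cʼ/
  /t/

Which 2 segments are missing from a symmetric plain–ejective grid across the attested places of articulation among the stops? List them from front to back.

/c/, /kʼ/

place of articulation  plain     ejective
alveolar          t         tʼ      
retroflex         ʈ         ʈʼ      
palatal           —         cʼ      
velar             k         —       
Gaps, from front to back: palatal lacks plain (/c/); velar lacks ejective (/kʼ/).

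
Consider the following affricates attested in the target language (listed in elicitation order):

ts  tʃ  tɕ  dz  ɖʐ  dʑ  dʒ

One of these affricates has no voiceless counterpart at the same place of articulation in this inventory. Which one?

/ɖʐ/

Alveolar: /ts/ ~ /dz/
Postalveolar: /tʃ/ ~ /dʒ/
Alveolo-palatal: /tɕ/ ~ /dʑ/
Retroflex: only /ɖʐ/ (voiced); no voiceless partner.
So /ɖʐ/ is the unpaired segment.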